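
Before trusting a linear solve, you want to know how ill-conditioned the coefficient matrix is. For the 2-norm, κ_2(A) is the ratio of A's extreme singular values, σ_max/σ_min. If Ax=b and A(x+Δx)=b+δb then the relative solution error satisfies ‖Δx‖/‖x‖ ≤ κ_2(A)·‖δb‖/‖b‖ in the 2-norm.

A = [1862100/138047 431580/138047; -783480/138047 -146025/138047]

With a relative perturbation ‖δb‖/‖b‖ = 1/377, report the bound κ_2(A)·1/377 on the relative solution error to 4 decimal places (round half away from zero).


AᵀA = [24149451600/112763161 5432265000/112763161; 5432265000/112763161 1228311225/112763161]; tr = 15096825/67081, det = 810000/67081
solving λ² − 15096825/67081·λ + 810000/67081 = 0 gives λ = 225, 3600/67081
so κ_2 = √(225 / (3600/67081)) = 64.7500
κ_2(A)·‖δb‖/‖b‖ = 0.1718

0.1718


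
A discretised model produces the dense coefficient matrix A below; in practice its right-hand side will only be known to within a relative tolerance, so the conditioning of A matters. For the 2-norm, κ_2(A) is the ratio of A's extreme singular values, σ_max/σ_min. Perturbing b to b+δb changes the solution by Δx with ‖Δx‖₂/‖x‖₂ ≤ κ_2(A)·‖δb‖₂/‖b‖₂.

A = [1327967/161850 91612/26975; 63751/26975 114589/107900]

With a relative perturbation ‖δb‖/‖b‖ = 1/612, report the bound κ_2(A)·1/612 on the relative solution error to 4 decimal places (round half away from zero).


0.2034

AᵀA = [235053193/3224052 32643805/1074684; 32643805/1074684 18143357/1432912]; tr = 84884845/992016, det = 1874161/3968064
λ_max, λ_min = (84884845/992016 ± √7203577712975449/984095744256)/2 = 1369/16, 1369/248004
so κ_2 = √((1369/16) / (1369/248004)) = 124.5000
perturbation bound = 124.5000·1/612 = 0.2034


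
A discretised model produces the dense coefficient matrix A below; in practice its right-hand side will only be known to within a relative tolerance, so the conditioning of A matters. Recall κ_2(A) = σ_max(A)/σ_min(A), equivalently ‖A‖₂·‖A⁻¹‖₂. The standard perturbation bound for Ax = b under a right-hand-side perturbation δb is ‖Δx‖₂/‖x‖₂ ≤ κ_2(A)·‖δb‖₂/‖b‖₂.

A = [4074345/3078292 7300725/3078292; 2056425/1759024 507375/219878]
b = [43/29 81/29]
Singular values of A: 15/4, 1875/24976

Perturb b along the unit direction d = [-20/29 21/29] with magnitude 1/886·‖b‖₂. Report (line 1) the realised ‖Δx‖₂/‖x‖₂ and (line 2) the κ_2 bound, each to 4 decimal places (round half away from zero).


0.0036
0.0564

largest singular value 15/4, smallest 1875/24976
κ_2(A) = (15/4) / (1875/24976) = 49.9520
κ_2(A)·‖δb‖/‖b‖ = 0.0564
solve Ax = b  →  x = [-11.3769 6.9744]
‖b‖ = 3.1623, ‖x‖ = 13.3445
with δb = [-0.0025 0.0026], A·Δx = δb → ‖Δx‖ = 0.0475
relative error = 0.0036
so the bound overstates the realised error by a factor of ≈ 15.8247 (computed from the unrounded values)


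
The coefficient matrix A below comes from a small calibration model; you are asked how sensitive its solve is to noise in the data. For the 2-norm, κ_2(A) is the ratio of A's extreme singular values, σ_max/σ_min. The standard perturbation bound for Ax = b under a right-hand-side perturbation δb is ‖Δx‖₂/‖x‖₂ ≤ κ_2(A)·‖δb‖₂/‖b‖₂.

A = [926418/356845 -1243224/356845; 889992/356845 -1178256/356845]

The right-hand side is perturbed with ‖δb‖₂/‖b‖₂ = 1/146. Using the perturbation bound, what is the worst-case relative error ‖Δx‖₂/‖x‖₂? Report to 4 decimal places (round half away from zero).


form AᵀA = [1962349668/151413025 -2616389424/151413025; -2616389424/151413025 3488576832/151413025] with trace 218037060/6056521 and determinant 82944/6056521
solving λ² − 218037060/6056521·λ + 82944/6056521 = 0 gives λ = 36, 2304/6056521
κ = σ_max/σ_min = 6/(48/2461) = 307.6250
bound on ‖Δx‖/‖x‖: κ·ε = 307.6250·1/146 = 2.1070

2.1070


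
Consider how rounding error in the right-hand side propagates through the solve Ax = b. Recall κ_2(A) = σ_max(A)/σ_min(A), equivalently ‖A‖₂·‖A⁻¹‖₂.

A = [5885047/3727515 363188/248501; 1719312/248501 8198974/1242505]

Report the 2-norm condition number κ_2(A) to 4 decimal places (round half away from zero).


313.5000

form AᵀA = [416264945089/8265537225 5285801500/110207163; 5285801500/110207163 41951702996/918393025] with trace 943912333/9828225 and determinant 23059204/245705625
char-poly roots: 2401/25 and 9604/9828225
σ_max=√(2401/25)=(49/5), σ_min=√(9604/9828225)=(98/3135) → κ = 313.5000


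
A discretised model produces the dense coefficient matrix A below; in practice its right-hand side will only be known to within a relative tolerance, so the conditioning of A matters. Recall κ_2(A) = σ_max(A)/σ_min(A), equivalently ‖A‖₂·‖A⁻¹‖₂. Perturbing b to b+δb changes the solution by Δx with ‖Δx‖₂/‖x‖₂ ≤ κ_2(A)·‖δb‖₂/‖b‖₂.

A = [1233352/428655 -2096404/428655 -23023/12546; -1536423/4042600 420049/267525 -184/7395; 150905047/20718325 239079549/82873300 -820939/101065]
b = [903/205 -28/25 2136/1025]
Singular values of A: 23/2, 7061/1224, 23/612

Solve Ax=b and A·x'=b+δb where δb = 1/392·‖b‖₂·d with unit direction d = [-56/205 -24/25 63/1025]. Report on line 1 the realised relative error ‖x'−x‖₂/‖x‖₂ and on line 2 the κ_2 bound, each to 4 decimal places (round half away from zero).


σ_max = 23/2, σ_min = 23/612
κ_2(A) = (23/2) / (23/612) = 306.0000
worst-case relative error ≤ 306.0000 × 1/392 = 0.7806
solve Ax = b  →  x = [0.3277 -0.6370 -0.1889]
2-norm of b is 5.0000; of x, 0.7408
with δb = [-0.0035 -0.0122 0.0008], A·Δx = δb → ‖Δx‖ = 0.3394
realised ‖Δx‖/‖x‖ = 0.4581
realised/bound (from unrounded values) ≈ 0.5869

0.4581
0.7806


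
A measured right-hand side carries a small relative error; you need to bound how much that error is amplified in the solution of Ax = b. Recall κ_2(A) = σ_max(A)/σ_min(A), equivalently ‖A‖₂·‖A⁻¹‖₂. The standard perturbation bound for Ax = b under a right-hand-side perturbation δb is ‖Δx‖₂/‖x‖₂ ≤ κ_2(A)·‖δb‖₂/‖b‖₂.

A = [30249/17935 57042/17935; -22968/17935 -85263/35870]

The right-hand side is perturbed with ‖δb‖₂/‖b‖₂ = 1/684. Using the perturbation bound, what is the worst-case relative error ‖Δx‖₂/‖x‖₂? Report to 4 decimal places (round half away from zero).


0.4627

M = AᵀA = [57701241/12866569 108184950/12866569; 108184950/12866569 811397529/51466276]. tr(M)=3606237/178084, det(M)=729/178084
λ_max, λ_min = (3606237/178084 ± √13004426007225/31713911056)/2 = 81/4, 9/44521
so κ_2 = √((81/4) / (9/44521)) = 316.5000
κ_2(A)·‖δb‖/‖b‖ = 0.4627


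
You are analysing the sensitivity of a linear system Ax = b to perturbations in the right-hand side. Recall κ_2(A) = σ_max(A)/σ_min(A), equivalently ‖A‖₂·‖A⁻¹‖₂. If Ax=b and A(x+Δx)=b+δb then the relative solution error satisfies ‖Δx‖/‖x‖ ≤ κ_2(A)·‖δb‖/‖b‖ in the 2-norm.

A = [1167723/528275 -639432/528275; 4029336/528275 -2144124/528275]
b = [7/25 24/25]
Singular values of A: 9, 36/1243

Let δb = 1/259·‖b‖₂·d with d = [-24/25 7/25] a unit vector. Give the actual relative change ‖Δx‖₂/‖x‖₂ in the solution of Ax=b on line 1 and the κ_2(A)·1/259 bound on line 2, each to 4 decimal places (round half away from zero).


from the listed singular values, σ₁ = 9, σ_n = 36/1243
κ_2(A) = 9 / (36/1243) = 310.7500
perturbation bound = 310.7500·1/259 = 1.1998
solve Ax = b  →  x = [0.0980 -0.0523]
2-norm of b is 1.0000; of x, 0.1111
with δb = [-0.0037 0.0011], A·Δx = δb → ‖Δx‖ = 0.1333
relative error = 1.1998
so the bound is sharp here: realised error equals the bound

1.1998
1.1998


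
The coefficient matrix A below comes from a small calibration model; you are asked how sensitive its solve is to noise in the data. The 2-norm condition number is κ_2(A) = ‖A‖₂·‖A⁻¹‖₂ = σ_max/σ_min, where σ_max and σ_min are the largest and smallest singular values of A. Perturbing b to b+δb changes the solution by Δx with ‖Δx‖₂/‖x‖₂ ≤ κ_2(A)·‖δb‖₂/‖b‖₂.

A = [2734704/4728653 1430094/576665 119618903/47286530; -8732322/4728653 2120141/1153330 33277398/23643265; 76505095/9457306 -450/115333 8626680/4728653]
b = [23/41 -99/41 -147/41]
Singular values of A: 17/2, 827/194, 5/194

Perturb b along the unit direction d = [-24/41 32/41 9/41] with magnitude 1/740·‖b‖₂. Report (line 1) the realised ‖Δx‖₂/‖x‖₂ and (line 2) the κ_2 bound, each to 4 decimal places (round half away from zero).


0.0020
0.4457

σ_max = 17/2, σ_min = 5/194
condition number: (17/2) ÷ (5/194) = 329.8000
bound on ‖Δx‖/‖x‖: κ·ε = 329.8000·1/740 = 0.4457
solve Ax = b  →  x = [18.1938 80.1060 -82.4691]
2-norm of b is 4.3589; of x, 116.4008
δb = ε·‖b‖·d = [-0.0034 0.0046 0.0013]; solving A·Δx = δb gives ‖Δx‖ = 0.2285
dividing the unrounded norms, ‖Δx‖/‖x‖ = 0.0020
realised/bound (from unrounded values) ≈ 0.0044


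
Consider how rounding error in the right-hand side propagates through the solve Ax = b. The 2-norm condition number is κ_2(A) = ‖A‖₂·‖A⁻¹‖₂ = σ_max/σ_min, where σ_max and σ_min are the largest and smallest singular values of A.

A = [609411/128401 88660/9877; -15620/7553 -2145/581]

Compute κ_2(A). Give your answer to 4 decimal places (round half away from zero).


M = AᵀA = [2614753009/97555129 4901022720/97555129; 4901022720/97555129 9190291825/97555129]. tr(M)=40847906/337561, det(M)=366025/337561
char-poly roots: 121 and 3025/337561
κ_2(A) = √(λ_max/λ_min) = √(121 / (3025/337561)) = 116.2000

116.2000


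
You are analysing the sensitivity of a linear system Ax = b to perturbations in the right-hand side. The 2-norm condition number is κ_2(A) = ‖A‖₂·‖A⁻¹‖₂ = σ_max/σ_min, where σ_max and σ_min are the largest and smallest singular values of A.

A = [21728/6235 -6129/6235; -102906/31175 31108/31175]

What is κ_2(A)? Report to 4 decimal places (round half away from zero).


107.5000

M = AᵀA = [26625796/1155625 -7765128/1155625; -7765128/1155625 2267329/1155625]. tr(M)=46229/1849, det(M)=100/1849
eigenvalues of AᵀA: λ = (tr ± √(tr²−4·det))/2 = 25, 4/1849
so κ_2 = √(25 / (4/1849)) = 107.5000


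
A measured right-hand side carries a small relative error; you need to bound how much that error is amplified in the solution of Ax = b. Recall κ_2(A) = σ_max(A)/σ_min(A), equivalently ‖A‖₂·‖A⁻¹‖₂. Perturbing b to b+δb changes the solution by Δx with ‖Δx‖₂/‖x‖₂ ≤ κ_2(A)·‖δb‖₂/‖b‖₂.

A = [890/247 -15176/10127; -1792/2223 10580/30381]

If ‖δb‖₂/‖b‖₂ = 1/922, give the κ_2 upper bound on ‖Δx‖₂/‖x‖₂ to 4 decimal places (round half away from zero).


M = AᵀA = [67371364/4941729 -9357040/1647243; -9357040/1647243 1299664/549081]. tr(M)=467860/29241, det(M)=64/29241
solving λ² − 467860/29241·λ + 64/29241 = 0 gives λ = 16, 4/29241
κ = σ_max/σ_min = 4/(2/171) = 342.0000
κ_2(A)·‖δb‖/‖b‖ = 0.3709

0.3709


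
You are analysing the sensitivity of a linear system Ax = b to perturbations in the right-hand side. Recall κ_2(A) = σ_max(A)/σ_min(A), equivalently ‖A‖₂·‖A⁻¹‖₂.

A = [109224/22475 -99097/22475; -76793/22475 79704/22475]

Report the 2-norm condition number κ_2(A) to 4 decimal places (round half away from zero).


M = AᵀA = [713081881/20205025 -27111168/808201; -27111168/808201 646917721/20205025]. tr(M)=1617122/24025, det(M)=2825761/600625
eigenvalues of AᵀA: λ = (tr ± √(tr²−4·det))/2 = 1681/25, 1681/24025
so κ_2 = √((1681/25) / (1681/24025)) = 31.0000

31.0000


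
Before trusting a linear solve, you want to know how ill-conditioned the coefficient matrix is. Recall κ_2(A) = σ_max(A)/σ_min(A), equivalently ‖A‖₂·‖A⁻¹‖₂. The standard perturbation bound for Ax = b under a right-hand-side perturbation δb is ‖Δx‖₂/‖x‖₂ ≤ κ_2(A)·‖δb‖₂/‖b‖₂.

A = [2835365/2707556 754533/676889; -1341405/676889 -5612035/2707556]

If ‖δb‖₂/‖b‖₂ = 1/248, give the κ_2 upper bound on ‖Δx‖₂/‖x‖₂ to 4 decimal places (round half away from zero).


1.1073

M = AᵀA = [127436583625/25366295824 8362792620/1585393489; 8362792620/1585393489 140498469241/25366295824]. tr(M)=159295513/15081032, det(M)=714025/482593024
eigenvalues of AᵀA: λ = (tr ± √(tr²−4·det))/2 = 169/16, 4225/30162064
σ_max=√(169/16)=(13/4), σ_min=√(4225/30162064)=(65/5492) → κ = 274.6000
bound on ‖Δx‖/‖x‖: κ·ε = 274.6000·1/248 = 1.1073


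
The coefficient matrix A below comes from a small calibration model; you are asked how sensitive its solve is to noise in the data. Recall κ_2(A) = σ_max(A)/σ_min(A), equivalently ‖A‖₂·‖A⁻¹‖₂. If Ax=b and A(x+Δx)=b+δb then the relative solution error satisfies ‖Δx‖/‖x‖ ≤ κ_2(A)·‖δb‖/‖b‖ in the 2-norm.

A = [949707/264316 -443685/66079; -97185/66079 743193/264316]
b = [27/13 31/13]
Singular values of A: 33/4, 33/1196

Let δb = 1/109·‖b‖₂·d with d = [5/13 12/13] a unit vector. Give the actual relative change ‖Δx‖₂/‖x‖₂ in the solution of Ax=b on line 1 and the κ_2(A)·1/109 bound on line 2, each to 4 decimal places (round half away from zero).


0.0097
2.7431

largest singular value 33/4, smallest 33/1196
κ_2(A) = (33/4) / (33/1196) = 299.0000
κ_2(A)·‖δb‖/‖b‖ = 2.7431
solve Ax = b  →  x = [95.9929 51.0588]
‖b‖ = 3.1623, ‖x‖ = 108.7273
δb = ε·‖b‖·d = [0.0112 0.0268]; solving A·Δx = δb gives ‖Δx‖ = 1.0515
realised ‖Δx‖/‖x‖ = 0.0097
realised/bound (from unrounded values) ≈ 0.0035


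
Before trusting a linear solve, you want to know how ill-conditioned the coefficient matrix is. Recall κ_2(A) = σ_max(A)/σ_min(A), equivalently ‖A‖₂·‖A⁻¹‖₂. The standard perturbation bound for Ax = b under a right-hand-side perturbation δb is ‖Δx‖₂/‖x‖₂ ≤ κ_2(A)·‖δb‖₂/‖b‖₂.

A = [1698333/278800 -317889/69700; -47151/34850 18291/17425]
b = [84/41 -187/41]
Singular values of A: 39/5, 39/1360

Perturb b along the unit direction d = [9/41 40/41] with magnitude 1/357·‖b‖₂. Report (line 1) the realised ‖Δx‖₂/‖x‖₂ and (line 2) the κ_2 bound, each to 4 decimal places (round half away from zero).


0.0035
0.7619

largest singular value 39/5, smallest 39/1360
condition number: (39/5) ÷ (39/1360) = 272.0000
κ_2(A)·‖δb‖/‖b‖ = 0.7619
solve Ax = b  →  x = [-83.3846 -111.8205]
‖b‖ = 5.0000, ‖x‖ = 139.4877
re-solving with b+δb shifts x by Δx of norm 0.4884
relative error = 0.0035
realised/bound (from unrounded values) ≈ 0.0046


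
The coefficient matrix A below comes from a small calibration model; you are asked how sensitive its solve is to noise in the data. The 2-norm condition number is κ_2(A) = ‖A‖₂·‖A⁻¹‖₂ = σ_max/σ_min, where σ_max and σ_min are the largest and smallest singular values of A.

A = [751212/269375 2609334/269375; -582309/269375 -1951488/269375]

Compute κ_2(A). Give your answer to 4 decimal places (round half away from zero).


form AᵀA = [36136129617/2902515625 123861281544/2902515625; 123861281544/2902515625 424677173508/2902515625] with trace 147460257/928805 and determinant 63011844/116100625
λ_max, λ_min = (147460257/928805 ± √543566364290038089/21566968200625)/2 = 3969/25, 15876/4644025
κ = σ_max/σ_min = (63/5)/(126/2155) = 215.5000

215.5000


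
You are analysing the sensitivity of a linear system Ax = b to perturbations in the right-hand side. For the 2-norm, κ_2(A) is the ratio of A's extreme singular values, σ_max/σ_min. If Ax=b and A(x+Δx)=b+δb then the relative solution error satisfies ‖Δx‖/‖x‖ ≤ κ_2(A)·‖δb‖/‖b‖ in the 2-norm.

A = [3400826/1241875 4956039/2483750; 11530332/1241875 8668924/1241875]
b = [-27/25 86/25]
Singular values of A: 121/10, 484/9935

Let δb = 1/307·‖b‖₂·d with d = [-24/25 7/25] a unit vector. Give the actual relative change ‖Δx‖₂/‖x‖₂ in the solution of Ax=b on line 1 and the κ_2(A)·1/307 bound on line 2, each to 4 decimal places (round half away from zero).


σ_max = 121/10, σ_min = 484/9935
κ = σ_max/σ_min = (121/10)/(484/9935) = 248.3750
bound on ‖Δx‖/‖x‖: κ·ε = 248.3750·1/307 = 0.8090
solve Ax = b  →  x = [-24.4339 32.9917]
‖b‖₂ = 3.6056 and ‖x‖₂ = 41.0545
with δb = [-0.0113 0.0033], A·Δx = δb → ‖Δx‖ = 0.2411
realised ‖Δx‖/‖x‖ = 0.0059
realised/bound (from unrounded values) ≈ 0.0073

0.0059
0.8090


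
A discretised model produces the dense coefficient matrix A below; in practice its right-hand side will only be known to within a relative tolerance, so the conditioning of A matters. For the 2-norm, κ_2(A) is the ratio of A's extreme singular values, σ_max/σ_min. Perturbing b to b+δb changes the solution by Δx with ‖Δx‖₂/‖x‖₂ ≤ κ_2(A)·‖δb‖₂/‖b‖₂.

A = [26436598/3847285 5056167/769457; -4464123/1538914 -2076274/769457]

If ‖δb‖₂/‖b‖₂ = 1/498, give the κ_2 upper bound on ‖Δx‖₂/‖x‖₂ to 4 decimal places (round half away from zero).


form AᵀA = [19489850350489/350333772100 928045625409/17516688605; 928045625409/17516688605 176779517485/3503337721] with trace 44194770629/416568100 and determinant 112550881/416568100
λ_max, λ_min = (44194770629/416568100 ± √1952990210523315071241/173528981937610000)/2 = 10609/100, 10609/4165681
so κ_2 = √((10609/100) / (10609/4165681)) = 204.1000
κ_2(A)·‖δb‖/‖b‖ = 0.4098

0.4098


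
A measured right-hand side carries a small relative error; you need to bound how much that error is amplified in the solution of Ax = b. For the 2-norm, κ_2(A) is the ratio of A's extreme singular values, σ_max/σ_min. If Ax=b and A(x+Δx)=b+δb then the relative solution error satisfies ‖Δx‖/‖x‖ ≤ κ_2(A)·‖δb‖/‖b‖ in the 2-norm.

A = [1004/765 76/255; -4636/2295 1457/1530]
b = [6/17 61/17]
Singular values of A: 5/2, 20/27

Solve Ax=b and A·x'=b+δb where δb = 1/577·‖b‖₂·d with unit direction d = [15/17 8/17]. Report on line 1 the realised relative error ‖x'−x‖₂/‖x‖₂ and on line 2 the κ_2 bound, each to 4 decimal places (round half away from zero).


0.0029
0.0058

σ_max = 5/2, σ_min = 20/27
κ = σ_max/σ_min = (5/2)/(20/27) = 3.3750
bound on ‖Δx‖/‖x‖: κ·ε = 3.3750·1/577 = 0.0058
solve Ax = b  →  x = [-0.3960 2.9280]
‖b‖₂ = 3.6056 and ‖x‖₂ = 2.9547
Δx = A⁻¹·δb where δb = 1/577·3.6056·d; ‖Δx‖ = 0.0084
dividing the unrounded norms, ‖Δx‖/‖x‖ = 0.0029
so the bound overstates the realised error by a factor of ≈ 2.0487 (computed from the unrounded values)


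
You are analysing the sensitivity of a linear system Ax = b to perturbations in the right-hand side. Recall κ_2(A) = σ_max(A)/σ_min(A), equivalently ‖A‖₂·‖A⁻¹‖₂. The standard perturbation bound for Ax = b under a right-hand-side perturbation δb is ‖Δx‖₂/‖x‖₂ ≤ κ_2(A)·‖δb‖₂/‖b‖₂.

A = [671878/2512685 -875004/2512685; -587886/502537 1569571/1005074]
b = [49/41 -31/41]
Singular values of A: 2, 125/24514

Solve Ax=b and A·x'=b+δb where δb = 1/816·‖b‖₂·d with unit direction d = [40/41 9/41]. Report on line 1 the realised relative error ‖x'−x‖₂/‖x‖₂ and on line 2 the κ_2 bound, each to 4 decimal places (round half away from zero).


σ_max = 2, σ_min = 125/24514
condition number: 2 ÷ (125/24514) = 392.2240
worst-case relative error ≤ 392.2240 × 1/816 = 0.4807
solve Ax = b  →  x = [157.1896 117.2672]
‖b‖ = 1.4142, ‖x‖ = 196.1126
δb = ε·‖b‖·d = [0.0017 0.0004]; solving A·Δx = δb gives ‖Δx‖ = 0.3399
realised ‖Δx‖/‖x‖ = 0.0017
tightness: 0.0017 against a bound of 0.4807 (unrounded ratio ≈ 0.0036)

0.0017
0.4807


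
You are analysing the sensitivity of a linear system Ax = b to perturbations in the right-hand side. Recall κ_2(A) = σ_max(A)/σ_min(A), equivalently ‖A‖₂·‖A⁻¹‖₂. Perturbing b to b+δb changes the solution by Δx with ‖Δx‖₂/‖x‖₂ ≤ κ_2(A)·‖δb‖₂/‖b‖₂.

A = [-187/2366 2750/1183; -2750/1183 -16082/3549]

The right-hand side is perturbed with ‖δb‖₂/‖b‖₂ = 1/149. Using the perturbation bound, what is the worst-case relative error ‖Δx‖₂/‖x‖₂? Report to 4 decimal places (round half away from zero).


AᵀA = [179201/33124 257125/24843; 257125/24843 1933096/74529]; tr = 55297/1764, det = 14641/441
solving λ² − 55297/1764·λ + 14641/441 = 0 gives λ = 121/4, 484/441
σ_max=√(121/4)=(11/2), σ_min=√(484/441)=(22/21) → κ = 5.2500
κ_2(A)·‖δb‖/‖b‖ = 0.0352

0.0352


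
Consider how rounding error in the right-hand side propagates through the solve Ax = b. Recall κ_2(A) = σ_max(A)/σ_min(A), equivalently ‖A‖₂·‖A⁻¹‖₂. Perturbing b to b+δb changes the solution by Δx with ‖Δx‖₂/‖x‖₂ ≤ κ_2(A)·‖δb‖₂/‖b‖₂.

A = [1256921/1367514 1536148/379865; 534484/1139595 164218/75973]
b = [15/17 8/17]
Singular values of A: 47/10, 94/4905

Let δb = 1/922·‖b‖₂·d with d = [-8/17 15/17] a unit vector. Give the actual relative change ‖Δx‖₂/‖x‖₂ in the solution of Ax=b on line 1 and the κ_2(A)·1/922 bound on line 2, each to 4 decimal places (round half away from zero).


largest singular value 47/10, smallest 94/4905
condition number: (47/10) ÷ (94/4905) = 245.2500
κ_2(A)·‖δb‖/‖b‖ = 0.2660
solve Ax = b  →  x = [0.0467 0.2076]
‖b‖₂ = 1.0000 and ‖x‖₂ = 0.2128
Δx = A⁻¹·δb where δb = 1/922·1.0000·d; ‖Δx‖ = 0.0566
relative error = 0.2660
realised/bound = 1 exactly: the bound is attained for this b and d

0.2660
0.2660


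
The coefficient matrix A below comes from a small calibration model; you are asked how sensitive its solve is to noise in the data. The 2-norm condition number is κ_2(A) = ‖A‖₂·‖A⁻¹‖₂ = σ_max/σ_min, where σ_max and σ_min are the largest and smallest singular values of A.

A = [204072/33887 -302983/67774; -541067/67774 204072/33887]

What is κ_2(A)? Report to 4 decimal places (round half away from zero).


271.0960

AᵀA = [459335023225/4593315076 -86123485800/1148328769; -86123485800/1148328769 258380223025/4593315076]; tr = 358857623125/2296657538, det = 6103515625/18373260304
eigenvalues of AᵀA: λ = (tr ± √(tr²−4·det))/2 = 625/4, 9765625/4593315076
so κ_2 = √((625/4) / (9765625/4593315076)) = 271.0960


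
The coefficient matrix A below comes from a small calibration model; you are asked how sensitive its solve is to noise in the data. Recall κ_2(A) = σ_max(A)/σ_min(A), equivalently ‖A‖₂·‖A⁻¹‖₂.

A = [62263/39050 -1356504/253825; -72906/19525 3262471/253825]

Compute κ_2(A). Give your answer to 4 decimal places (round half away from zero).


M = AᵀA = [25137820513/1524902500 -21544901154/381225625; -21544901154/381225625 73868758153/381225625]. tr(M)=512980565/2439844, det(M)=707281/2439844
char-poly roots: 841/4 and 841/609961
κ = σ_max/σ_min = (29/2)/(29/781) = 390.5000

390.5000


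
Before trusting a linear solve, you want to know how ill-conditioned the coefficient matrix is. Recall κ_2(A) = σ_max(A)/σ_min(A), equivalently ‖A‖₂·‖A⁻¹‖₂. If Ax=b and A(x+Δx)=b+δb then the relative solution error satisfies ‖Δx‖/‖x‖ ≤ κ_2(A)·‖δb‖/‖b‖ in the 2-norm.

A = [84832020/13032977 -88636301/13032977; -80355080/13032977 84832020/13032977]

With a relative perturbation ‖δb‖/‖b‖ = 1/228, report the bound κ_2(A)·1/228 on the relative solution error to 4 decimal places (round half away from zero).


1.6992

AᵀA = [559818381200/6964553261 -587801066580/6964553261; -587801066580/6964553261 617198961509/6964553261]; tr = 40586804921/240157009, det = 45697600/240157009
char-poly roots: 169 and 270400/240157009
σ_max=√169=13, σ_min=√(270400/240157009)=(520/15497) → κ = 387.4250
perturbation bound = 387.4250·1/228 = 1.6992


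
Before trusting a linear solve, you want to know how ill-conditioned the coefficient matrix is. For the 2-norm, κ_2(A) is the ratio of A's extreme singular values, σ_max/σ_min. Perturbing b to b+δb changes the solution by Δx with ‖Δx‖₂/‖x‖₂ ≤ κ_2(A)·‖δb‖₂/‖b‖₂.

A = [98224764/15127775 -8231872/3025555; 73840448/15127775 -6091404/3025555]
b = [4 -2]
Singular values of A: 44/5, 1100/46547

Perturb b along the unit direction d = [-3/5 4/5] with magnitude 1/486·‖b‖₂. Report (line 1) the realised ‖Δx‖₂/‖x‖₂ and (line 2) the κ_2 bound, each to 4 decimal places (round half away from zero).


from the listed singular values, σ₁ = 44/5, σ_n = 1100/46547
condition number: (44/5) ÷ (1100/46547) = 372.3760
worst-case relative error ≤ 372.3760 × 1/486 = 0.7662
solve Ax = b  →  x = [-64.8909 -156.3291]
‖b‖ = 4.4721, ‖x‖ = 169.2620
Δx = A⁻¹·δb where δb = 1/486·4.4721·d; ‖Δx‖ = 0.3894
relative error = 0.0023
so the bound overstates the realised error by a factor of ≈ 333.0635 (computed from the unrounded values)

0.0023
0.7662


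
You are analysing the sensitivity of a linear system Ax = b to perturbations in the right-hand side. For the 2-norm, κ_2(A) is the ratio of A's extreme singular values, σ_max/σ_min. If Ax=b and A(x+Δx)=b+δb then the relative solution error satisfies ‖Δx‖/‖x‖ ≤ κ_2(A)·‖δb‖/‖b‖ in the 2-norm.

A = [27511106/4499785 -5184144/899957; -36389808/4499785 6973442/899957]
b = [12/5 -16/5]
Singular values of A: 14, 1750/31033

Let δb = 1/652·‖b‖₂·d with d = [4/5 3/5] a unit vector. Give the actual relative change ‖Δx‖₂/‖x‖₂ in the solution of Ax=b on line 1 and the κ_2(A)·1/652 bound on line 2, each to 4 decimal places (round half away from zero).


from the listed singular values, σ₁ = 14, σ_n = 1750/31033
κ_2(A) = 14 / (1750/31033) = 248.2640
perturbation bound = 248.2640·1/652 = 0.3808
solve Ax = b  →  x = [0.2069 -0.1970]
2-norm of b is 4.0000; of x, 0.2857
with δb = [0.0049 0.0037], A·Δx = δb → ‖Δx‖ = 0.1088
relative error = 0.3808
tightness: 0.3808 against a bound of 0.3808; the bound is attained (ratio 1)

0.3808
0.3808


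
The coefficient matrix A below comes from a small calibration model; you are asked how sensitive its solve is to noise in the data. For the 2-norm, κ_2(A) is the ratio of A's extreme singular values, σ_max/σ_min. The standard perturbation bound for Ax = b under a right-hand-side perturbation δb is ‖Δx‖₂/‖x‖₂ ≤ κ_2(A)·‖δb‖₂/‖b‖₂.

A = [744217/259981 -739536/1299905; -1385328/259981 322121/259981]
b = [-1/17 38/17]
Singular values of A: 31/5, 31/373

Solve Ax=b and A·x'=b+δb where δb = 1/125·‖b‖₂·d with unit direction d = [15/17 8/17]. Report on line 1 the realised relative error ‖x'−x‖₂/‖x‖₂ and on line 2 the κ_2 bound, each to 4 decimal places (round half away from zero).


from the listed singular values, σ₁ = 31/5, σ_n = 31/373
κ = σ_max/σ_min = (31/5)/(31/373) = 74.6000
bound on ‖Δx‖/‖x‖: κ·ε = 74.6000·1/125 = 0.5968
solve Ax = b  →  x = [2.3265 11.8096]
‖b‖ = 2.2361, ‖x‖ = 12.0366
with δb = [0.0158 0.0084], A·Δx = δb → ‖Δx‖ = 0.2152
relative error = 0.0179
tightness: 0.0179 against a bound of 0.5968 (unrounded ratio ≈ 0.0300)

0.0179
0.5968


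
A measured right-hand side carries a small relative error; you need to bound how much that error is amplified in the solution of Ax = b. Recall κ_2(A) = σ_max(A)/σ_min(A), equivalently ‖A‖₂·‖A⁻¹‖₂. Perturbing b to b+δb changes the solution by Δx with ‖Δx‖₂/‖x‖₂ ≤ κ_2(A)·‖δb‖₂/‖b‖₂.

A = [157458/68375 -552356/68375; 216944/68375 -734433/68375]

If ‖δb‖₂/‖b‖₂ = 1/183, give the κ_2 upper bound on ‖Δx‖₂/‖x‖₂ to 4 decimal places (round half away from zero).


form AᵀA = [2874308836/187005625 -9852148152/187005625; -9852148152/187005625 33779559289/187005625] with trace 58646189/299209 and determinant 240100/299209
λ_max, λ_min = (58646189/299209 ± √3439088123900121/89526025681)/2 = 196, 1225/299209
σ_max=√196=14, σ_min=√(1225/299209)=(35/547) → κ = 218.8000
perturbation bound = 218.8000·1/183 = 1.1956

1.1956


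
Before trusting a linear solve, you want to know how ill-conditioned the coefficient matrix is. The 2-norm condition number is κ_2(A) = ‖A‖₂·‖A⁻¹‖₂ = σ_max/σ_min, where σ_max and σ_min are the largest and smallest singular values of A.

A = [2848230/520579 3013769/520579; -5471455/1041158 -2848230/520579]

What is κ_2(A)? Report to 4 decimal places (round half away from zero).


AᵀA = [74181303625/1288953604 19471924395/322238401; 19471924395/322238401 20446156621/322238401]; tr = 185452949/1532644, det = 366025/1532644
char-poly roots: 121 and 3025/1532644
κ = σ_max/σ_min = 11/(55/1238) = 247.6000

247.6000


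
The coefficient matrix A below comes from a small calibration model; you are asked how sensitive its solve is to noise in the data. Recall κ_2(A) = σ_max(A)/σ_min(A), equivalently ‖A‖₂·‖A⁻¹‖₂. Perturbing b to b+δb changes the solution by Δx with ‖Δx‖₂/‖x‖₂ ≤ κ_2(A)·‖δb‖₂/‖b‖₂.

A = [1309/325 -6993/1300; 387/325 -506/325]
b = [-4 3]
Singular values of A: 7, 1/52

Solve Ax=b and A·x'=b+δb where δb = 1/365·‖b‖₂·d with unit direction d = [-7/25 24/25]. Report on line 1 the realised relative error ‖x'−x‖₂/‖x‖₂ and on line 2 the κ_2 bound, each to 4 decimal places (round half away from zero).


σ_max = 7, σ_min = 1/52
condition number: 7 ÷ (1/52) = 364.0000
perturbation bound = 364.0000·1/365 = 0.9973
solve Ax = b  →  x = [166.1429 125.1429]
‖b‖₂ = 5.0000 and ‖x‖₂ = 208.0004
δb = ε·‖b‖·d = [-0.0038 0.0132]; solving A·Δx = δb gives ‖Δx‖ = 0.7123
dividing the unrounded norms, ‖Δx‖/‖x‖ = 0.0034
realised/bound (from unrounded values) ≈ 0.0034

0.0034
0.9973


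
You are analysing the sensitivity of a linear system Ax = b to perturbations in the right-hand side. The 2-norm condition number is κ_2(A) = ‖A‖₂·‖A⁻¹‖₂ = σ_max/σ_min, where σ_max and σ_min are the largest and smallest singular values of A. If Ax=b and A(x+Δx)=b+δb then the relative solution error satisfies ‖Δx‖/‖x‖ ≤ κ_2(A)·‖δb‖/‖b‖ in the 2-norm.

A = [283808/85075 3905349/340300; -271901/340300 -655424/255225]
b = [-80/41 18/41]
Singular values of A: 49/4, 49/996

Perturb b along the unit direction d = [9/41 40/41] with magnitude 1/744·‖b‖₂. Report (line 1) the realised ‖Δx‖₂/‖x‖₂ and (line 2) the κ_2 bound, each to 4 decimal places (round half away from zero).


from the listed singular values, σ₁ = 49/4, σ_n = 49/996
κ = σ_max/σ_min = (49/4)/(49/996) = 249.0000
bound on ‖Δx‖/‖x‖: κ·ε = 249.0000·1/744 = 0.3347
solve Ax = b  →  x = [-0.0457 -0.1567]
‖b‖₂ = 2.0000 and ‖x‖₂ = 0.1633
re-solving with b+δb shifts x by Δx of norm 0.0546
relative error = 0.3347
so the bound is sharp here: realised error equals the bound

0.3347
0.3347


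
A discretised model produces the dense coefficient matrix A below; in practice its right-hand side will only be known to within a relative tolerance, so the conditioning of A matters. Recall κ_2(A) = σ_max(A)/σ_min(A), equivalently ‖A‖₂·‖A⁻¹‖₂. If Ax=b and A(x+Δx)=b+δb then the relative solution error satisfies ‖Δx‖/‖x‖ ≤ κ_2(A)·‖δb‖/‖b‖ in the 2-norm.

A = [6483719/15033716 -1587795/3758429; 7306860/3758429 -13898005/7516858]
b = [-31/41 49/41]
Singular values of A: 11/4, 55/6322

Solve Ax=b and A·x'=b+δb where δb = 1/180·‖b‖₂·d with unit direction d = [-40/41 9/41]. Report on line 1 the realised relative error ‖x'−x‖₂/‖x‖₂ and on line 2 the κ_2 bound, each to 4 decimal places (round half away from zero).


σ_max = 11/4, σ_min = 55/6322
κ = σ_max/σ_min = (11/4)/(55/6322) = 316.1000
bound on ‖Δx‖/‖x‖: κ·ε = 316.1000·1/180 = 1.7561
solve Ax = b  →  x = [79.5361 82.9856]
‖b‖ = 1.4142, ‖x‖ = 114.9460
δb = ε·‖b‖·d = [-0.0077 0.0017]; solving A·Δx = δb gives ‖Δx‖ = 0.9031
relative error = 0.0079
tightness: 0.0079 against a bound of 1.7561 (unrounded ratio ≈ 0.0045)

0.0079
1.7561


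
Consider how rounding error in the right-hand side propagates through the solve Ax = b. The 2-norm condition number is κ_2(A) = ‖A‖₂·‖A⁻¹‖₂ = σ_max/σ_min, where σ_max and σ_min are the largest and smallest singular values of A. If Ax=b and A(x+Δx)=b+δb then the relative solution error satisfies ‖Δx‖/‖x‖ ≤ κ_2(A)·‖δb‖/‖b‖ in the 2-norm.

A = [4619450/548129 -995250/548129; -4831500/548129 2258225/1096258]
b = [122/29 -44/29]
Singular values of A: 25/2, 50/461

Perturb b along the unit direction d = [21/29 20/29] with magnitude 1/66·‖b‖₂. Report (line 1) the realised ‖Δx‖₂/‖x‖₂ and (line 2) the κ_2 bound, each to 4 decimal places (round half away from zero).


0.0339
1.7462

from the listed singular values, σ₁ = 25/2, σ_n = 50/461
condition number: (25/2) ÷ (50/461) = 115.2500
bound on ‖Δx‖/‖x‖: κ·ε = 115.2500·1/66 = 1.7462
solve Ax = b  →  x = [4.3600 17.9200]
‖b‖ = 4.4721, ‖x‖ = 18.4428
Δx = A⁻¹·δb where δb = 1/66·4.4721·d; ‖Δx‖ = 0.6247
dividing the unrounded norms, ‖Δx‖/‖x‖ = 0.0339
tightness: 0.0339 against a bound of 1.7462 (unrounded ratio ≈ 0.0194)


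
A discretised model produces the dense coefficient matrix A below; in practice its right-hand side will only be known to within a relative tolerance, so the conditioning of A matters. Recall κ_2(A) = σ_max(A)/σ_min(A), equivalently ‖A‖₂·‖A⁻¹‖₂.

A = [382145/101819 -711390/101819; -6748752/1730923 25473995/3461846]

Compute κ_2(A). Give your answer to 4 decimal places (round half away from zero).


351.1000

M = AᵀA = [104339727769/3562537969 -195629823270/3562537969; -195629823270/3562537969 1467238962625/14250151876]. tr(M)=6521099909/49308484, det(M)=6996025/49308484
char-poly roots: 529/4 and 13225/12327121
σ_max=√(529/4)=(23/2), σ_min=√(13225/12327121)=(115/3511) → κ = 351.1000


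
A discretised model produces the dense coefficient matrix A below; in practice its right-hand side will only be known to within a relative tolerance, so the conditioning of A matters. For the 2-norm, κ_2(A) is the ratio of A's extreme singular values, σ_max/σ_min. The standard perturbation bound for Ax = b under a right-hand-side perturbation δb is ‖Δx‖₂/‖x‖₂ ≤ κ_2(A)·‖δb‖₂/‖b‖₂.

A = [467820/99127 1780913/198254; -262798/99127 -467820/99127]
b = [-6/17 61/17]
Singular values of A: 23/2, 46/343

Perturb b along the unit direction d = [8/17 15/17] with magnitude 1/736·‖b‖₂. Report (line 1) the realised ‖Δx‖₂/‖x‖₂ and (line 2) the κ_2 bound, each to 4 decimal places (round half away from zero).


0.0016
0.1165

from the listed singular values, σ₁ = 23/2, σ_n = 46/343
κ_2(A) = (23/2) / (46/343) = 85.7500
worst-case relative error ≤ 85.7500 × 1/736 = 0.1165
solve Ax = b  →  x = [-19.8197 10.3734]
2-norm of b is 3.6056; of x, 22.3702
re-solving with b+δb shifts x by Δx of norm 0.0365
realised ‖Δx‖/‖x‖ = 0.0016
tightness: 0.0016 against a bound of 0.1165 (unrounded ratio ≈ 0.0140)


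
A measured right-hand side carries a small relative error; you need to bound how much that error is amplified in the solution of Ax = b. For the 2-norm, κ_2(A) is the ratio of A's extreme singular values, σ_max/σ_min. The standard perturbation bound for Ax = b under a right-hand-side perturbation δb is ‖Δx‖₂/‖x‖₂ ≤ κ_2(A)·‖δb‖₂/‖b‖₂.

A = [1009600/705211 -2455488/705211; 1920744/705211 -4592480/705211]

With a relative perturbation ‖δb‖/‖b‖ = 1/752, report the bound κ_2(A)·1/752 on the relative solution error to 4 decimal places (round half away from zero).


M = AᵀA = [16292559424/1720839289 -39100481280/1720839289; -39100481280/1720839289 93841847296/1720839289]. tr(M)=651682880/10182481, det(M)=262144/10182481
char-poly roots: 64 and 4096/10182481
so κ_2 = √(64 / (4096/10182481)) = 398.8750
bound on ‖Δx‖/‖x‖: κ·ε = 398.8750·1/752 = 0.5304

0.5304


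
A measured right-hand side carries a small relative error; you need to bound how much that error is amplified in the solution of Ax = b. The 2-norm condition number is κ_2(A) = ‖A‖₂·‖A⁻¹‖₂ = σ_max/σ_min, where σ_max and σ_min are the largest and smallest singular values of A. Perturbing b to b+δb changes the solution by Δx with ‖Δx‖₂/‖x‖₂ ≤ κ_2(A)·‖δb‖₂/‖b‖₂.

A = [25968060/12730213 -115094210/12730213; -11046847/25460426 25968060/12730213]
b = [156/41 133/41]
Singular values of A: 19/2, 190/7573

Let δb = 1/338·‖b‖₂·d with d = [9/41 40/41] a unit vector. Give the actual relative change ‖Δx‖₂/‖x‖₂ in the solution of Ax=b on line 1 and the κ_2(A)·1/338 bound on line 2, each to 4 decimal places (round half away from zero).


0.0037
1.1203

largest singular value 19/2, smallest 190/7573
κ_2(A) = (19/2) / (190/7573) = 378.6500
κ_2(A)·‖δb‖/‖b‖ = 1.1203
solve Ax = b  →  x = [155.6123 34.6891]
‖b‖₂ = 5.0000 and ‖x‖₂ = 159.4319
Δx = A⁻¹·δb where δb = 1/338·5.0000·d; ‖Δx‖ = 0.5896
relative error = 0.0037
realised/bound (from unrounded values) ≈ 0.0033


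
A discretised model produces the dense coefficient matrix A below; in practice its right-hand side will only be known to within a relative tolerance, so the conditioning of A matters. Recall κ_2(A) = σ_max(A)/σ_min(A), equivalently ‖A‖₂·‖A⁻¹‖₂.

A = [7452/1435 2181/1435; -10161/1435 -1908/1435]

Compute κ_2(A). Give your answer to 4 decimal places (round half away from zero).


21.0000

form AᵀA = [6351129/82369 1425600/82369; 1425600/82369 335889/82369] with trace 3978/49 and determinant 729/49
solving λ² − 3978/49·λ + 729/49 = 0 gives λ = 81, 9/49
so κ_2 = √(81 / (9/49)) = 21.0000


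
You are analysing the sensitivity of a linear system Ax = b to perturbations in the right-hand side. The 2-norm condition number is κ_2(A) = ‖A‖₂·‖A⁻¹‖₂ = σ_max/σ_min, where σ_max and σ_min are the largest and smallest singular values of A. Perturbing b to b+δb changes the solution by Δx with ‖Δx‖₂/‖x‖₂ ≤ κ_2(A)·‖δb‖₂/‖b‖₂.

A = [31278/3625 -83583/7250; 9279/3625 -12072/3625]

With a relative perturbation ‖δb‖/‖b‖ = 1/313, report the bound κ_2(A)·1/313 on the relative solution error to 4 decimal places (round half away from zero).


AᵀA = [1703061/21025 -2270673/21025; -2270673/21025 12110481/84100]; tr = 756909/3364, det = 2025/3364
solving λ² − 756909/3364·λ + 2025/3364 = 0 gives λ = 225, 9/3364
σ_max=√225=15, σ_min=√(9/3364)=(3/58) → κ = 290.0000
κ_2(A)·‖δb‖/‖b‖ = 0.9265

0.9265


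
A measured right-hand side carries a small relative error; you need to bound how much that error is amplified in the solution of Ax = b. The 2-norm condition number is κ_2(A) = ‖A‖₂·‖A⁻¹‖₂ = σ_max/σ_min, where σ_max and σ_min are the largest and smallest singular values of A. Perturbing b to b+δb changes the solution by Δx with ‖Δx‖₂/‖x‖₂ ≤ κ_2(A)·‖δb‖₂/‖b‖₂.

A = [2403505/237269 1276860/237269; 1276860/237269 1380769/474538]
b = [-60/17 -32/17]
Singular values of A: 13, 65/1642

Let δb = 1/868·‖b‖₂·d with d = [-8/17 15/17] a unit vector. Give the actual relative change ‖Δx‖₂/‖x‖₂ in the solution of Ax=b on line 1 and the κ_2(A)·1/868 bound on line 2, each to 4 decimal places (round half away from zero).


0.3783
0.3783

from the listed singular values, σ₁ = 13, σ_n = 65/1642
condition number: 13 ÷ (65/1642) = 328.4000
κ_2(A)·‖δb‖/‖b‖ = 0.3783
solve Ax = b  →  x = [-0.2715 -0.1448]
‖b‖ = 4.0000, ‖x‖ = 0.3077
re-solving with b+δb shifts x by Δx of norm 0.1164
dividing the unrounded norms, ‖Δx‖/‖x‖ = 0.3783
so the bound is sharp here: realised error equals the bound
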